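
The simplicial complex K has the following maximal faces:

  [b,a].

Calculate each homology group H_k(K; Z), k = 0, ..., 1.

K has 2 vertices, 1 edge.
rank ∂_0 = 0, rank ∂_1 = 1 ⇒ b_0 = 2 − 0 − 1 = 1; all invariant factors of ∂_1 are 1 so no torsion. So H_0 = Z.
rank ∂_1 = 1, rank ∂_2 = 0 ⇒ b_1 = 1 − 1 − 0 = 0. So H_1 = 0.

H_0 = Z,  H_1 = 0.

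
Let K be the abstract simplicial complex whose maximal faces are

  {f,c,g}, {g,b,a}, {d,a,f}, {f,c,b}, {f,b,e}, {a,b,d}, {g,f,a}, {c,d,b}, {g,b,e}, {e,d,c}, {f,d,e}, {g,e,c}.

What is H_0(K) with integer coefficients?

Take the total order a < b < c < d < e < f < g on the vertex set. Then K (dimension 2) consists of the simplices:

  0-simplices (7): a, b, c, d, e, f, g
  1-simplices (18): ab, ad, af, ag, bc, bd, be, bf, bg, cd, ce, cf, cg, de, df, ef, eg, fg
  2-simplices (12): abd, abg, adf, afg, bcd, bcf, bef, beg, cde, ceg, cfg, def

giving chain groups C_0 ≅ Z^7, C_1 ≅ Z^18, C_2 ≅ Z^12.

The boundary map ∂_1: C_1 → C_0 maps an edge to its endpoints' difference, ∂[p,q] = q − p. For instance
  ∂cf = f − c.
This gives a 7×18 integer matrix of rank 6; reducing to Smith normal form yields diagonal entries (1,1,1,1,1,1).

Boundary ∂_2: C_2 → C_1 sends each 2-simplex [p,q,r] to [q,r] − [p,r] + [p,q]. For instance
  ∂cde = de − ce + cd,
  ∂bcf = cf − bf + bc.
The 18×12 boundary matrix has rank 12 and Smith normal form diag(1,1,1,1,1,1,1,1,1,1,1,2).

Now H_k = ker ∂_k / im ∂_{k+1}, so:

  H_0: rank C_0 − rank ∂_1 = 7 − 6 = 1, and the invariant factors of ∂_1 are all 1, so H_0 ≅ Z.

(K is a triangulation of the real projective plane RP^2.)

H_0 ≅ Z.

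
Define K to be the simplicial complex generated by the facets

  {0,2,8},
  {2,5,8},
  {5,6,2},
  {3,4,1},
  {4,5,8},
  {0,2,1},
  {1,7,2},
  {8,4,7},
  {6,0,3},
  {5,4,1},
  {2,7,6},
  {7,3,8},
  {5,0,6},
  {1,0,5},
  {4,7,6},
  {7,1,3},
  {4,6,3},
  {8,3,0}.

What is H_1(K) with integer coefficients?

K has 9 vertices, 27 edges, 18 triangles.
rank ∂_1 = 8, rank ∂_2 = 18 ⇒ b_1 = 27 − 8 − 18 = 1; ∂_2 has invariant factor(s) [2] giving torsion. So H_1 = Z ⊕ Z/2.

H_1 = Z ⊕ Z/2.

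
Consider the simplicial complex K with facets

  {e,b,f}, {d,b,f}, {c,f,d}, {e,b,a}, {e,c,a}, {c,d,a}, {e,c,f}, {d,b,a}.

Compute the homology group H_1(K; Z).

H_1 ≅ 0.

Order the vertices as a < b < c < d < e < f. Listing each simplex with vertices in this order, K has dimension 2 with simplices:

  0-simplices (6): a, b, c, d, e, f
  1-simplices (12): ab, ac, ad, ae, bd, be, bf, cd, ce, cf, df, ef
  2-simplices (8): abd, abe, acd, ace, bdf, bef, cdf, cef

Hence C_0 ≅ Z^6, C_1 ≅ Z^12, C_2 ≅ Z^8.

The boundary map ∂_1: C_1 → C_0 is given by ∂[p,q] = [q] − [p]. For instance
  ∂cd = d − c.
This gives a 6×12 integer matrix of rank 5; reducing to Smith normal form yields diagonal entries (1,1,1,1,1).

The boundary map ∂_2: C_2 → C_1 maps a triangle to the signed sum of its edges. For instance
  ∂abe = be − ae + ab,
  ∂bef = ef − bf + be.
The resulting 12×8 matrix has rank 7, and its Smith normal form has invariant factors (1,1,1,1,1,1,1).

Computing H_k = (kernel of ∂_k) / (image of ∂_{k+1}):

  H_1: rank ker ∂_1 − rank ∂_2 = (12 − 5) − 7 = 0, and the invariant factors of ∂_2 are all 1, so H_1 ≅ 0.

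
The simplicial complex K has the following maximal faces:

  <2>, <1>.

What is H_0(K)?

H_0 ≅ Z^2.

We work with the vertex ordering 1 < 2. The simplices of K, each written with vertices in increasing order, are:

  0-simplices (2): [1], [2]

so the chain groups are C_0 ≅ Z^2.

From H_k ≅ ker(∂_k) / im(∂_{k+1}) we obtain:

  H_0: rank C_0 − rank ∂_1 = 2 − 0 = 2, and there is no ∂_1, so H_0 = Z^2.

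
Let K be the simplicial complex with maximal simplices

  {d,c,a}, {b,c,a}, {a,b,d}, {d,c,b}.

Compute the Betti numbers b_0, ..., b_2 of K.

b_0 = 1, b_1 = 0, b_2 = 1.

K has 4 vertices, 6 edges, 4 triangles.
rank ∂_0 = 0, rank ∂_1 = 3 ⇒ b_0 = 4 − 0 − 3 = 1; all invariant factors of ∂_1 are 1 so no torsion. So H_0 = Z.
rank ∂_1 = 3, rank ∂_2 = 3 ⇒ b_1 = 6 − 3 − 3 = 0; all invariant factors of ∂_2 are 1 so no torsion. So H_1 = 0.
rank ∂_2 = 3, rank ∂_3 = 0 ⇒ b_2 = 4 − 3 − 0 = 1. So H_2 = Z.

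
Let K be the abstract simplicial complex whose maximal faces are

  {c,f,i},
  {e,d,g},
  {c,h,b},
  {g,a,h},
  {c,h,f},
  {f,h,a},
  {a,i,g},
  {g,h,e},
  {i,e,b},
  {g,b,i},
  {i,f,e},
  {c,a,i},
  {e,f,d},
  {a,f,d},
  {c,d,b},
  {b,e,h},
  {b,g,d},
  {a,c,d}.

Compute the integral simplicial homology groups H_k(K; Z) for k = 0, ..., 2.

H_0 ≅ Z,  H_1 ≅ Z × Z/2,  H_2 = 0.

Fix the vertex order a < b < c < d < e < f < g < h < i and write every simplex with vertices in increasing order. Then dim K = 2 and the simplices of K are:

  0-simplices (9): a, b, c, d, e, f, g, h, i
  1-simplices (27): ac, ad, af, ag, ah, ai, bc, bd, be, bg, bh, bi, cd, cf, ch, ci, de, df, dg, ef, eg, eh, ei, fh, fi, gh, gi
  2-simplices (18): acd, aci, adf, afh, agh, agi, bcd, bch, bdg, beh, bei, bgi, cfh, cfi, def, deg, efi, egh

giving chain groups C_0 ≅ Z^9, C_1 ≅ Z^27, C_2 ≅ Z^18.

∂_1: C_1 → C_0 sends each edge [p,q] (with p < q) to q − p.
The 9×27 boundary matrix has rank 8 and Smith normal form diag(1,1,1,1,1,1,1,1).

Boundary ∂_2: C_2 → C_1 maps a triangle to the signed sum of its edges. For instance
  ∂agi = gi − ai + ag,
  ∂cfh = fh − ch + cf.
This gives a 27×18 integer matrix of rank 18; reducing to Smith normal form yields diagonal entries (1,1,1,1,1,1,1,1,1,1,1,1,1,1,1,1,1,2).

Computing H_k = (kernel of ∂_k) / (image of ∂_{k+1}):

  H_0: rank C_0 − rank ∂_1 = 9 − 8 = 1, and the invariant factors of ∂_1 are all 1, so H_0 = Z.
  H_1: rank ker ∂_1 − rank ∂_2 = (27 − 8) − 18 = 1, and ∂_2 has invariant factor 2 > 1, so H_1 = Z × Z/2.
  H_2: rank ker ∂_2 − rank ∂_3 = (18 − 18) − 0 = 0, and there is no ∂_3, so H_2 = 0.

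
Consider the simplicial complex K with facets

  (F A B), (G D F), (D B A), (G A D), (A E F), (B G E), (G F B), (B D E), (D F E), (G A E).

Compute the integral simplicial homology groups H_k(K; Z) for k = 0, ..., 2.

Order the vertices as A < B < D < E < F < G. Listing each simplex with vertices in this order, K has dimension 2 with simplices:

  0-simplices (6): A, B, D, E, F, G
  1-simplices (15): AB, AD, AE, AF, AG, BD, BE, BF, BG, DE, DF, DG, EF, EG, FG
  2-simplices (10): ABD, ABF, ADG, AEF, AEG, BDE, BEG, BFG, DEF, DFG

Hence C_0 ≅ Z^6, C_1 ≅ Z^15, C_2 ≅ Z^10.

∂_1: C_1 → C_0 is given by ∂[p,q] = [q] − [p]. For instance
  ∂FG = G − F.
This gives a 6×15 integer matrix of rank 5; reducing to Smith normal form yields diagonal entries (1,1,1,1,1).

∂_2: C_2 → C_1 sends each 2-simplex [p,q,r] to [q,r] − [p,r] + [p,q]. For instance
  ∂BFG = FG − BG + BF,
  ∂AEG = EG − AG + AE.
As a 15×10 matrix over Z this has rank 10, with invariant factors (1,1,1,1,1,1,1,1,1,2).

Reading off H_k = ker ∂_k / im ∂_{k+1}:

  H_0: rank C_0 − rank ∂_1 = 6 − 5 = 1, and the invariant factors of ∂_1 are all 1, so H_0 ≅ Z.
  H_1: rank ker ∂_1 − rank ∂_2 = (15 − 5) − 10 = 0, and ∂_2 has invariant factor 2 > 1, so H_1 ≅ Z/2.
  H_2: rank ker ∂_2 − rank ∂_3 = (10 − 10) − 0 = 0, and there is no ∂_3, so H_2 ≅ 0.

H_0 = Z,  H_1 = Z/2,  H_2 = 0.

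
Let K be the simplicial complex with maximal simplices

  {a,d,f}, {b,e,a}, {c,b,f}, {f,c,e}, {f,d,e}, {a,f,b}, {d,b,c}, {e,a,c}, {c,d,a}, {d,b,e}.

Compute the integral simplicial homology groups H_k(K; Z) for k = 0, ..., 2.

Fix the vertex order a < b < c < d < e < f and write every simplex with vertices in increasing order. Then dim K = 2 and the simplices of K are:

  0-simplices (6): a, b, c, d, e, f
  1-simplices (15): ab, ac, ad, ae, af, bc, bd, be, bf, cd, ce, cf, de, df, ef
  2-simplices (10): abe, abf, acd, ace, adf, bcd, bcf, bde, cef, def

Hence C_0 ≅ Z^6, C_1 ≅ Z^15, C_2 ≅ Z^10.

Boundary ∂_1: C_1 → C_0 is given by ∂[p,q] = [q] − [p].
The 6×15 boundary matrix has rank 5 and Smith normal form diag(1,1,1,1,1).

∂_2: C_2 → C_1 sends each 2-simplex [p,q,r] to [q,r] − [p,r] + [p,q]. For instance
  ∂bcf = cf − bf + bc,
  ∂cef = ef − cf + ce.
The 15×10 boundary matrix has rank 10 and Smith normal form diag(1,1,1,1,1,1,1,1,1,2).

Now H_k = ker ∂_k / im ∂_{k+1}, so:

  H_0: rank C_0 − rank ∂_1 = 6 − 5 = 1, and the invariant factors of ∂_1 are all 1, so H_0 ≅ Z.
  H_1: rank ker ∂_1 − rank ∂_2 = (15 − 5) − 10 = 0, and ∂_2 has invariant factor 2 > 1, so H_1 ≅ Z/2.
  H_2: rank ker ∂_2 − rank ∂_3 = (10 − 10) − 0 = 0, and there is no ∂_3, so H_2 ≅ 0.

(K is a triangulation of the real projective plane RP^2.)

H_0 ≅ Z,  H_1 ≅ Z/2,  H_2 = 0.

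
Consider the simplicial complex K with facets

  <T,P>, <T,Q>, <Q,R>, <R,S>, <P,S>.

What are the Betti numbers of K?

K has 5 vertices, 5 edges.
rank ∂_0 = 0, rank ∂_1 = 4 ⇒ b_0 = 5 − 0 − 4 = 1; all invariant factors of ∂_1 are 1 so no torsion. So H_0 = Z.
rank ∂_1 = 4, rank ∂_2 = 0 ⇒ b_1 = 5 − 4 − 0 = 1. So H_1 = Z.

b_0 = 1, b_1 = 1.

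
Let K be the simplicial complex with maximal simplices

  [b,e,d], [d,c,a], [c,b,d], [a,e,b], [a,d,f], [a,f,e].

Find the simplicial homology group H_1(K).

Fix the vertex order a < b < c < d < e < f and write every simplex with vertices in increasing order. Then dim K = 2 and the simplices of K are:

  0-simplices (6): a, b, c, d, e, f
  1-simplices (12): ab, ac, ad, ae, af, bc, bd, be, cd, de, df, ef
  2-simplices (6): abe, acd, adf, aef, bcd, bde

giving chain groups C_0 ≅ Z^6, C_1 ≅ Z^12, C_2 ≅ Z^6.

Boundary ∂_1: C_1 → C_0 maps an edge to its endpoints' difference, ∂[p,q] = q − p. For instance
  ∂bd = d − b.
The 6×12 boundary matrix has rank 5 and Smith normal form diag(1,1,1,1,1).

The boundary map ∂_2: C_2 → C_1 maps a triangle to the signed sum of its edges. For instance
  ∂aef = ef − af + ae,
  ∂bcd = cd − bd + bc.
The 12×6 boundary matrix has rank 6 and Smith normal form diag(1,1,1,1,1,1).

Now H_k = ker ∂_k / im ∂_{k+1}, so:

  H_1: rank ker ∂_1 − rank ∂_2 = (12 − 5) − 6 = 1, and the invariant factors of ∂_2 are all 1, so H_1 = Z.

(K is a triangulation of the cylinder S^1 x I.)

H_1 = Z.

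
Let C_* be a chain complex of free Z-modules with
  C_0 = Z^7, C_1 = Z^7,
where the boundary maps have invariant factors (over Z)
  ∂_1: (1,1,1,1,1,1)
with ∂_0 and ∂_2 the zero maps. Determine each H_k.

H_0: b_0 = 7 − 0 − 6 = 1; torsion from ∂_1 factors > 1: none. So H_0 ≅ Z.
H_1: b_1 = 7 − 6 − 0 = 1; torsion from ∂_2 factors > 1: none. So H_1 ≅ Z.

H_0 ≅ Z,  H_1 ≅ Z.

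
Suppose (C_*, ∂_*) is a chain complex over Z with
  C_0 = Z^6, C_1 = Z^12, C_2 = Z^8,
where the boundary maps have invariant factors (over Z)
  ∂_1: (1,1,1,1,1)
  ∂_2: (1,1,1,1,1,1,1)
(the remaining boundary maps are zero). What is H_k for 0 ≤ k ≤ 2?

H_0 = Z,  H_1 = 0,  H_2 = Z.

H_0: b_0 = 6 − 0 − 5 = 1; torsion from ∂_1 factors > 1: none. So H_0 = Z.
H_1: b_1 = 12 − 5 − 7 = 0; torsion from ∂_2 factors > 1: none. So H_1 = 0.
H_2: b_2 = 8 − 7 − 0 = 1; torsion from ∂_3 factors > 1: none. So H_2 = Z.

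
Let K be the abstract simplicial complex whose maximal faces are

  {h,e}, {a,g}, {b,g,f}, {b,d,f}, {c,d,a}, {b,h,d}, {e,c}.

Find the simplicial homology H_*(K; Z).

H_0 = Z,  H_1 = Z^2,  H_2 = 0.

We work with the vertex ordering a < b < c < d < e < f < g < h. The simplices of K, each written with vertices in increasing order, are:

  0-simplices (8): a, b, c, d, e, f, g, h
  1-simplices (13): ac, ad, ag, bd, bf, bg, bh, cd, ce, df, dh, eh, fg
  2-simplices (4): acd, bdf, bdh, bfg

Hence C_0 ≅ Z^8, C_1 ≅ Z^13, C_2 ≅ Z^4.

The boundary map ∂_1: C_1 → C_0 maps an edge to its endpoints' difference, ∂[p,q] = q − p. For instance
  ∂ac = c − a.
As a 8×13 matrix over Z this has rank 7, with invariant factors (1,1,1,1,1,1,1).

∂_2: C_2 → C_1 sends each 2-simplex [p,q,r] to [q,r] − [p,r] + [p,q]. For instance
  ∂bfg = fg − bg + bf,
  ∂acd = cd − ad + ac.
The resulting 13×4 matrix has rank 4, and its Smith normal form has invariant factors (1,1,1,1).

Now H_k = ker ∂_k / im ∂_{k+1}, so:

  H_0: rank C_0 − rank ∂_1 = 8 − 7 = 1, and the invariant factors of ∂_1 are all 1, so H_0 ≅ Z.
  H_1: rank ker ∂_1 − rank ∂_2 = (13 − 7) − 4 = 2, and the invariant factors of ∂_2 are all 1, so H_1 ≅ Z^2.
  H_2: rank ker ∂_2 − rank ∂_3 = (4 − 4) − 0 = 0, and there is no ∂_3, so H_2 ≅ 0.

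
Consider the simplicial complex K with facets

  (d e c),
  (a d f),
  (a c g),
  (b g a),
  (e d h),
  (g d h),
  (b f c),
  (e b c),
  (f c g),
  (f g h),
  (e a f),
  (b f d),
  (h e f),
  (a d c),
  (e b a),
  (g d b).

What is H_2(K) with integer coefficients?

H_2 ≅ Z.

Fix the vertex order a < b < c < d < e < f < g < h and write every simplex with vertices in increasing order. Then dim K = 2 and the simplices of K are:

  0-simplices (8): a, b, c, d, e, f, g, h
  1-simplices (24): ab, ac, ad, ae, af, ag, bc, bd, be, bf, bg, cd, ce, cf, cg, de, df, dg, dh, ef, eh, fg, fh, gh
  2-simplices (16): abe, abg, acd, acg, adf, aef, bce, bcf, bdf, bdg, cde, cfg, deh, dgh, efh, fgh

giving chain groups C_0 ≅ Z^8, C_1 ≅ Z^24, C_2 ≅ Z^16.

Boundary ∂_1: C_1 → C_0 maps an edge to its endpoints' difference, ∂[p,q] = q − p.
This gives a 8×24 integer matrix of rank 7; reducing to Smith normal form yields diagonal entries (1,1,1,1,1,1,1).

∂_2: C_2 → C_1 maps a triangle to the signed sum of its edges. For instance
  ∂efh = fh − eh + ef,
  ∂cde = de − ce + cd.
As a 24×16 matrix over Z this has rank 15, with invariant factors (1,1,1,1,1,1,1,1,1,1,1,1,1,1,1).

Reading off H_k = ker ∂_k / im ∂_{k+1}:

  H_2: rank ker ∂_2 − rank ∂_3 = (16 − 15) − 0 = 1, and there is no ∂_3, so H_2 ≅ Z.

(K is a triangulation of the torus T^2.)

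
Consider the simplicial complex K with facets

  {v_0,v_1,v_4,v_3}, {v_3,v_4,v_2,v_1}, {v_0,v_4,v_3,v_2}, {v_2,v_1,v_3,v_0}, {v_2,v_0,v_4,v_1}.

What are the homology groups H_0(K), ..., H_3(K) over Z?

We work with the vertex ordering v_0 < v_1 < v_2 < v_3 < v_4. The simplices of K, each written with vertices in increasing order, are:

  0-simplices (5): [v_0], [v_1], [v_2], [v_3], [v_4]
  1-simplices (10): [v_0,v_1], [v_0,v_2], [v_0,v_3], [v_0,v_4], [v_1,v_2], [v_1,v_3], [v_1,v_4], [v_2,v_3], [v_2,v_4], [v_3,v_4]
  2-simplices (10): [v_0,v_1,v_2], [v_0,v_1,v_3], [v_0,v_1,v_4], [v_0,v_2,v_3], [v_0,v_2,v_4], [v_0,v_3,v_4], [v_1,v_2,v_3], [v_1,v_2,v_4], [v_1,v_3,v_4], [v_2,v_3,v_4]
  3-simplices (5): [v_0,v_1,v_2,v_3], [v_0,v_1,v_2,v_4], [v_0,v_1,v_3,v_4], [v_0,v_2,v_3,v_4], [v_1,v_2,v_3,v_4]

giving chain groups C_0 ≅ Z^5, C_1 ≅ Z^10, C_2 ≅ Z^10, C_3 ≅ Z^5.

The boundary map ∂_1: C_1 → C_0 is given by ∂[p,q] = [q] − [p].
This gives a 5×10 integer matrix of rank 4; reducing to Smith normal form yields diagonal entries (1,1,1,1).

Boundary ∂_2: C_2 → C_1 acts by ∂[p,q,r] = [q,r] − [p,r] + [p,q]. For instance
  ∂[v_0,v_2,v_4] = [v_2,v_4] − [v_0,v_4] + [v_0,v_2],
  ∂[v_0,v_3,v_4] = [v_3,v_4] − [v_0,v_4] + [v_0,v_3].
This gives a 10×10 integer matrix of rank 6; reducing to Smith normal form yields diagonal entries (1,1,1,1,1,1).

The boundary map ∂_3: C_3 → C_2 sends each 3-simplex σ to the alternating sum Σ_i (−1)^i (σ with its i-th vertex removed). For instance
  ∂[v_0,v_1,v_3,v_4] = [v_1,v_3,v_4] − [v_0,v_3,v_4] + [v_0,v_1,v_4] − [v_0,v_1,v_3],
  ∂[v_0,v_2,v_3,v_4] = [v_2,v_3,v_4] − [v_0,v_3,v_4] + [v_0,v_2,v_4] − [v_0,v_2,v_3].
The resulting 10×5 matrix has rank 4, and its Smith normal form has invariant factors (1,1,1,1).

Reading off H_k = ker ∂_k / im ∂_{k+1}:

  H_0: rank C_0 − rank ∂_1 = 5 − 4 = 1, and the invariant factors of ∂_1 are all 1, so H_0 = Z.
  H_1: rank ker ∂_1 − rank ∂_2 = (10 − 4) − 6 = 0, and the invariant factors of ∂_2 are all 1, so H_1 = 0.
  H_2: rank ker ∂_2 − rank ∂_3 = (10 − 6) − 4 = 0, and the invariant factors of ∂_3 are all 1, so H_2 = 0.
  H_3: rank ker ∂_3 − rank ∂_4 = (5 − 4) − 0 = 1, and there is no ∂_4, so H_3 = Z.

(K is a triangulation of the 3-sphere S^3.)

H_0 = Z,  H_1 = 0,  H_2 = 0,  H_3 = Z.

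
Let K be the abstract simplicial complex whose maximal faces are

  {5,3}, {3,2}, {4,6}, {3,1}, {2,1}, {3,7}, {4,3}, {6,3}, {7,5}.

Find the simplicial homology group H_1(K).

H_1 = Z^3.

Take the total order 1 < 2 < 3 < 4 < 5 < 6 < 7 on the vertex set. Then K (dimension 1) consists of the simplices:

  0-simplices (7): [1], [2], [3], [4], [5], [6], [7]
  1-simplices (9): [1,2], [1,3], [2,3], [3,4], [3,5], [3,6], [3,7], [4,6], [5,7]

Hence C_0 ≅ Z^7, C_1 ≅ Z^9.

The boundary map ∂_1: C_1 → C_0 maps an edge to its endpoints' difference, ∂[p,q] = q − p. For instance
  ∂[1,3] = [3] − [1].
As a 7×9 matrix over Z this has rank 6, with invariant factors (1,1,1,1,1,1).

Computing H_k = (kernel of ∂_k) / (image of ∂_{k+1}):

  H_1: rank ker ∂_1 − rank ∂_2 = (9 − 6) − 0 = 3, and there is no ∂_2, so H_1 = Z^3.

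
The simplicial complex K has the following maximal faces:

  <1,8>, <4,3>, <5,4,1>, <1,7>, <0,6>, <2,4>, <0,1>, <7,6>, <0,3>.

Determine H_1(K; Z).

K has 9 vertices, 11 edges, 1 triangle.
rank ∂_1 = 8, rank ∂_2 = 1 ⇒ b_1 = 11 − 8 − 1 = 2; all invariant factors of ∂_2 are 1 so no torsion. So H_1 ≅ Z^2.

H_1 ≅ Z^2.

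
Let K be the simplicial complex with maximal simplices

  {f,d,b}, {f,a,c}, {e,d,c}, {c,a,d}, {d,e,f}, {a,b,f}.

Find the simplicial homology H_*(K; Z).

H_0 = Z,  H_1 = Z,  H_2 = 0.

K has 6 vertices, 12 edges, 6 triangles.
rank ∂_0 = 0, rank ∂_1 = 5 ⇒ b_0 = 6 − 0 − 5 = 1; all invariant factors of ∂_1 are 1 so no torsion. So H_0 = Z.
rank ∂_1 = 5, rank ∂_2 = 6 ⇒ b_1 = 12 − 5 − 6 = 1; all invariant factors of ∂_2 are 1 so no torsion. So H_1 = Z.
rank ∂_2 = 6, rank ∂_3 = 0 ⇒ b_2 = 6 − 6 − 0 = 0. So H_2 = 0.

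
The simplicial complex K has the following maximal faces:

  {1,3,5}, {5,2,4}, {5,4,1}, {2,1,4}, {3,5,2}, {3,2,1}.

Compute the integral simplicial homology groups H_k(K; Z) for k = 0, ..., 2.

Take the total order 1 < 2 < 3 < 4 < 5 on the vertex set. Then K (dimension 2) consists of the simplices:

  0-simplices (5): [1], [2], [3], [4], [5]
  1-simplices (9): [1,2], [1,3], [1,4], [1,5], [2,3], [2,4], [2,5], [3,5], [4,5]
  2-simplices (6): [1,2,3], [1,2,4], [1,3,5], [1,4,5], [2,3,5], [2,4,5]

giving chain groups C_0 ≅ Z^5, C_1 ≅ Z^9, C_2 ≅ Z^6.

Boundary ∂_1: C_1 → C_0 is given by ∂[p,q] = [q] − [p]. For instance
  ∂[3,5] = [5] − [3].
As a 5×9 matrix over Z this has rank 4, with invariant factors (1,1,1,1).

∂_2: C_2 → C_1 maps a triangle to the signed sum of its edges. For instance
  ∂[1,2,3] = [2,3] − [1,3] + [1,2],
  ∂[2,3,5] = [3,5] − [2,5] + [2,3].
The resulting 9×6 matrix has rank 5, and its Smith normal form has invariant factors (1,1,1,1,1).

Reading off H_k = ker ∂_k / im ∂_{k+1}:

  H_0: rank C_0 − rank ∂_1 = 5 − 4 = 1, and the invariant factors of ∂_1 are all 1, so H_0 ≅ Z.
  H_1: rank ker ∂_1 − rank ∂_2 = (9 − 4) − 5 = 0, and the invariant factors of ∂_2 are all 1, so H_1 ≅ 0.
  H_2: rank ker ∂_2 − rank ∂_3 = (6 − 5) − 0 = 1, and there is no ∂_3, so H_2 ≅ Z.

As a check, the Euler characteristic is 5 − 9 + 6 = 2, which agrees with 1 − 0 + 1 = 2.
(K is a triangulation of the 2-sphere S^2.)

H_0 = Z,  H_1 = 0,  H_2 = Z.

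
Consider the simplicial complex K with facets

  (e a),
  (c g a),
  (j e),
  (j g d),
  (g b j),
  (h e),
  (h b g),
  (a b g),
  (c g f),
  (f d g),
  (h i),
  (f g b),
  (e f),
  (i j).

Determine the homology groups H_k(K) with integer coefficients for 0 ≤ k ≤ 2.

H_0 = Z,  H_1 = Z^4,  H_2 = 0.

Order the vertices as a < b < c < d < e < f < g < h < i < j. Listing each simplex with vertices in this order, K has dimension 2 with simplices:

  0-simplices (10): a, b, c, d, e, f, g, h, i, j
  1-simplices (21): ab, ac, ae, ag, bf, bg, bh, bj, cf, cg, df, dg, dj, ef, eh, ej, fg, gh, gj, hi, ij
  2-simplices (8): abg, acg, bfg, bgh, bgj, cfg, dfg, dgj

Hence C_0 ≅ Z^10, C_1 ≅ Z^21, C_2 ≅ Z^8.

The boundary map ∂_1: C_1 → C_0 maps an edge to its endpoints' difference, ∂[p,q] = q − p. For instance
  ∂cf = f − c.
This gives a 10×21 integer matrix of rank 9; reducing to Smith normal form yields diagonal entries (1,1,1,1,1,1,1,1,1).

∂_2: C_2 → C_1 sends each 2-simplex [p,q,r] to [q,r] − [p,r] + [p,q]. For instance
  ∂dgj = gj − dj + dg,
  ∂cfg = fg − cg + cf.
The resulting 21×8 matrix has rank 8, and its Smith normal form has invariant factors (1,1,1,1,1,1,1,1).

Now H_k = ker ∂_k / im ∂_{k+1}, so:

  H_0: rank C_0 − rank ∂_1 = 10 − 9 = 1, and the invariant factors of ∂_1 are all 1, so H_0 ≅ Z.
  H_1: rank ker ∂_1 − rank ∂_2 = (21 − 9) − 8 = 4, and the invariant factors of ∂_2 are all 1, so H_1 ≅ Z^4.
  H_2: rank ker ∂_2 − rank ∂_3 = (8 − 8) − 0 = 0, and there is no ∂_3, so H_2 ≅ 0.

As a check, the Euler characteristic is 10 − 21 + 8 = -3, which agrees with 1 − 4 + 0 = -3.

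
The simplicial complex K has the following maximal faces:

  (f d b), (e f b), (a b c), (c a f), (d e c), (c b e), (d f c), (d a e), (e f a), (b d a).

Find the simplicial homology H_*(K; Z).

H_0 ≅ Z,  H_1 ≅ Z/2,  H_2 = 0.

We work with the vertex ordering a < b < c < d < e < f. The simplices of K, each written with vertices in increasing order, are:

  0-simplices (6): a, b, c, d, e, f
  1-simplices (15): ab, ac, ad, ae, af, bc, bd, be, bf, cd, ce, cf, de, df, ef
  2-simplices (10): abc, abd, acf, ade, aef, bce, bdf, bef, cde, cdf

so the chain groups are C_0 ≅ Z^6, C_1 ≅ Z^15, C_2 ≅ Z^10.

The boundary map ∂_1: C_1 → C_0 sends each edge [p,q] (with p < q) to q − p.
This gives a 6×15 integer matrix of rank 5; reducing to Smith normal form yields diagonal entries (1,1,1,1,1).

The boundary map ∂_2: C_2 → C_1 maps a triangle to the signed sum of its edges. For instance
  ∂acf = cf − af + ac,
  ∂cdf = df − cf + cd.
This gives a 15×10 integer matrix of rank 10; reducing to Smith normal form yields diagonal entries (1,1,1,1,1,1,1,1,1,2).

From H_k ≅ ker(∂_k) / im(∂_{k+1}) we obtain:

  H_0: rank C_0 − rank ∂_1 = 6 − 5 = 1, and the invariant factors of ∂_1 are all 1, so H_0 = Z.
  H_1: rank ker ∂_1 − rank ∂_2 = (15 − 5) − 10 = 0, and ∂_2 has invariant factor 2 > 1, so H_1 = Z/2.
  H_2: rank ker ∂_2 − rank ∂_3 = (10 − 10) − 0 = 0, and there is no ∂_3, so H_2 = 0.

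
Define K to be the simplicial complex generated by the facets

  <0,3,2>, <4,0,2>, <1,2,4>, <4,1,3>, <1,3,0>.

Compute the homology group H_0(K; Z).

Fix the vertex order 0 < 1 < 2 < 3 < 4 and write every simplex with vertices in increasing order. Then dim K = 2 and the simplices of K are:

  0-simplices (5): [0], [1], [2], [3], [4]
  1-simplices (10): [0,1], [0,2], [0,3], [0,4], [1,2], [1,3], [1,4], [2,3], [2,4], [3,4]
  2-simplices (5): [0,1,3], [0,2,3], [0,2,4], [1,2,4], [1,3,4]

so the chain groups are C_0 ≅ Z^5, C_1 ≅ Z^10, C_2 ≅ Z^5.

Boundary ∂_1: C_1 → C_0 maps an edge to its endpoints' difference, ∂[p,q] = q − p. For instance
  ∂[1,2] = [2] − [1].
As a 5×10 matrix over Z this has rank 4, with invariant factors (1,1,1,1).

The boundary map ∂_2: C_2 → C_1 acts by ∂[p,q,r] = [q,r] − [p,r] + [p,q]. For instance
  ∂[0,2,3] = [2,3] − [0,3] + [0,2],
  ∂[1,3,4] = [3,4] − [1,4] + [1,3].
The resulting 10×5 matrix has rank 5, and its Smith normal form has invariant factors (1,1,1,1,1).

Computing H_k = (kernel of ∂_k) / (image of ∂_{k+1}):

  H_0: rank C_0 − rank ∂_1 = 5 − 4 = 1, and the invariant factors of ∂_1 are all 1, so H_0 ≅ Z.

H_0 = Z.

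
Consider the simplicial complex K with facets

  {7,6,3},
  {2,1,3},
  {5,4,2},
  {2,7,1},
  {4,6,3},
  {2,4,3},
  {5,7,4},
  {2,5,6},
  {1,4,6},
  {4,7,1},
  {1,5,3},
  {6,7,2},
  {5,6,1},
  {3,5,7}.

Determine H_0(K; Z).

H_0 = Z.

We work with the vertex ordering 1 < 2 < 3 < 4 < 5 < 6 < 7. The simplices of K, each written with vertices in increasing order, are:

  0-simplices (7): [1], [2], [3], [4], [5], [6], [7]
  1-simplices (21): [1,2], [1,3], [1,4], [1,5], [1,6], [1,7], [2,3], [2,4], [2,5], [2,6], [2,7], [3,4], [3,5], [3,6], [3,7], [4,5], [4,6], [4,7], [5,6], [5,7], [6,7]
  2-simplices (14): [1,2,3], [1,2,7], [1,3,5], [1,4,6], [1,4,7], [1,5,6], [2,3,4], [2,4,5], [2,5,6], [2,6,7], [3,4,6], [3,5,7], [3,6,7], [4,5,7]

giving chain groups C_0 ≅ Z^7, C_1 ≅ Z^21, C_2 ≅ Z^14.

∂_1: C_1 → C_0 sends each edge [p,q] (with p < q) to q − p.
The 7×21 boundary matrix has rank 6 and Smith normal form diag(1,1,1,1,1,1).

The boundary map ∂_2: C_2 → C_1 maps a triangle to the signed sum of its edges. For instance
  ∂[1,2,3] = [2,3] − [1,3] + [1,2],
  ∂[1,4,6] = [4,6] − [1,6] + [1,4].
This gives a 21×14 integer matrix of rank 13; reducing to Smith normal form yields diagonal entries (1,1,1,1,1,1,1,1,1,1,1,1,1).

Computing H_k = (kernel of ∂_k) / (image of ∂_{k+1}):

  H_0: rank C_0 − rank ∂_1 = 7 − 6 = 1, and the invariant factors of ∂_1 are all 1, so H_0 ≅ Z.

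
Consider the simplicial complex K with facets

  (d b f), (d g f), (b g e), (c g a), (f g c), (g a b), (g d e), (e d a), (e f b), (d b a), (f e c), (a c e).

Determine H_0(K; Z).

K has 7 vertices, 18 edges, 12 triangles.
rank ∂_0 = 0, rank ∂_1 = 6 ⇒ b_0 = 7 − 0 − 6 = 1; all invariant factors of ∂_1 are 1 so no torsion. So H_0 = Z.

H_0 ≅ Z.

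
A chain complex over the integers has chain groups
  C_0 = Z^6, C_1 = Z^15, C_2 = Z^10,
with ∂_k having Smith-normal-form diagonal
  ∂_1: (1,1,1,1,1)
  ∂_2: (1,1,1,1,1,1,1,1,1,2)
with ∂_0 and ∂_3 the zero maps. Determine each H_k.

H_0: b_0 = 6 − 0 − 5 = 1; torsion from ∂_1 factors > 1: none. So H_0 ≅ Z.
H_1: b_1 = 15 − 5 − 10 = 0; torsion from ∂_2 factors > 1: [2]. So H_1 ≅ Z/2.
H_2: b_2 = 10 − 10 − 0 = 0; torsion from ∂_3 factors > 1: none. So H_2 ≅ 0.

H_0 ≅ Z,  H_1 ≅ Z/2,  H_2 = 0.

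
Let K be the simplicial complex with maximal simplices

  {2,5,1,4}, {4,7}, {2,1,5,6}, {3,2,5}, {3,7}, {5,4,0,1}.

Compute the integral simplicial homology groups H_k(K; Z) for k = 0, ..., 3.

Take the total order 0 < 1 < 2 < 3 < 4 < 5 < 6 < 7 on the vertex set. Then K (dimension 3) consists of the simplices:

  0-simplices (8): [0], [1], [2], [3], [4], [5], [6], [7]
  1-simplices (16): [0,1], [0,4], [0,5], [1,2], [1,4], [1,5], [1,6], [2,3], [2,4], [2,5], [2,6], [3,5], [3,7], [4,5], [4,7], [5,6]
  2-simplices (11): [0,1,4], [0,1,5], [0,4,5], [1,2,4], [1,2,5], [1,2,6], [1,4,5], [1,5,6], [2,3,5], [2,4,5], [2,5,6]
  3-simplices (3): [0,1,4,5], [1,2,4,5], [1,2,5,6]

Hence C_0 ≅ Z^8, C_1 ≅ Z^16, C_2 ≅ Z^11, C_3 ≅ Z^3.

Boundary ∂_1: C_1 → C_0 maps an edge to its endpoints' difference, ∂[p,q] = q − p. For instance
  ∂[2,6] = [6] − [2].
The resulting 8×16 matrix has rank 7, and its Smith normal form has invariant factors (1,1,1,1,1,1,1).

Boundary ∂_2: C_2 → C_1 acts by ∂[p,q,r] = [q,r] − [p,r] + [p,q]. For instance
  ∂[0,1,5] = [1,5] − [0,5] + [0,1],
  ∂[1,2,4] = [2,4] − [1,4] + [1,2].
The resulting 16×11 matrix has rank 8, and its Smith normal form has invariant factors (1,1,1,1,1,1,1,1).

The boundary map ∂_3: C_3 → C_2 sends each 3-simplex σ to the alternating sum Σ_i (−1)^i (σ with its i-th vertex removed). For instance
  ∂[1,2,5,6] = [2,5,6] − [1,5,6] + [1,2,6] − [1,2,5],
  ∂[0,1,4,5] = [1,4,5] − [0,4,5] + [0,1,5] − [0,1,4].
The resulting 11×3 matrix has rank 3, and its Smith normal form has invariant factors (1,1,1).

Reading off H_k = ker ∂_k / im ∂_{k+1}:

  H_0: rank C_0 − rank ∂_1 = 8 − 7 = 1, and the invariant factors of ∂_1 are all 1, so H_0 = Z.
  H_1: rank ker ∂_1 − rank ∂_2 = (16 − 7) − 8 = 1, and the invariant factors of ∂_2 are all 1, so H_1 = Z.
  H_2: rank ker ∂_2 − rank ∂_3 = (11 − 8) − 3 = 0, and the invariant factors of ∂_3 are all 1, so H_2 = 0.
  H_3: rank ker ∂_3 − rank ∂_4 = (3 − 3) − 0 = 0, and there is no ∂_4, so H_3 = 0.

As a check, the Euler characteristic is 8 − 16 + 11 − 3 = 0, which agrees with 1 − 1 + 0 − 0 = 0.

H_0 ≅ Z,  H_1 ≅ Z,  H_2 = 0,  H_3 = 0.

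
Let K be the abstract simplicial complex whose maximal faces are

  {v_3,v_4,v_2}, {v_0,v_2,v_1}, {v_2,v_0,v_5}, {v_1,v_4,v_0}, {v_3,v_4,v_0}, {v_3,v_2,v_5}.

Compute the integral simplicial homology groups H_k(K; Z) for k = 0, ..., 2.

We work with the vertex ordering v_0 < v_1 < v_2 < v_3 < v_4 < v_5. The simplices of K, each written with vertices in increasing order, are:

  0-simplices (6): [v_0], [v_1], [v_2], [v_3], [v_4], [v_5]
  1-simplices (12): [v_0,v_1], [v_0,v_2], [v_0,v_3], [v_0,v_4], [v_0,v_5], [v_1,v_2], [v_1,v_4], [v_2,v_3], [v_2,v_4], [v_2,v_5], [v_3,v_4], [v_3,v_5]
  2-simplices (6): [v_0,v_1,v_2], [v_0,v_1,v_4], [v_0,v_2,v_5], [v_0,v_3,v_4], [v_2,v_3,v_4], [v_2,v_3,v_5]

giving chain groups C_0 ≅ Z^6, C_1 ≅ Z^12, C_2 ≅ Z^6.

The boundary map ∂_1: C_1 → C_0 sends each edge [p,q] (with p < q) to q − p. For instance
  ∂[v_1,v_4] = [v_4] − [v_1].
As a 6×12 matrix over Z this has rank 5, with invariant factors (1,1,1,1,1).

∂_2: C_2 → C_1 sends each 2-simplex [p,q,r] to [q,r] − [p,r] + [p,q]. For instance
  ∂[v_0,v_2,v_5] = [v_2,v_5] − [v_0,v_5] + [v_0,v_2],
  ∂[v_0,v_1,v_4] = [v_1,v_4] − [v_0,v_4] + [v_0,v_1].
The 12×6 boundary matrix has rank 6 and Smith normal form diag(1,1,1,1,1,1).

From H_k ≅ ker(∂_k) / im(∂_{k+1}) we obtain:

  H_0: rank C_0 − rank ∂_1 = 6 − 5 = 1, and the invariant factors of ∂_1 are all 1, so H_0 ≅ Z.
  H_1: rank ker ∂_1 − rank ∂_2 = (12 − 5) − 6 = 1, and the invariant factors of ∂_2 are all 1, so H_1 ≅ Z.
  H_2: rank ker ∂_2 − rank ∂_3 = (6 − 6) − 0 = 0, and there is no ∂_3, so H_2 ≅ 0.

H_0 ≅ Z,  H_1 ≅ Z,  H_2 = 0.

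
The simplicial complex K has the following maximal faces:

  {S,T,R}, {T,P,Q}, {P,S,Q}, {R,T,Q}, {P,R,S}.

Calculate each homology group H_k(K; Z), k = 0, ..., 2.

Fix the vertex order P < Q < R < S < T and write every simplex with vertices in increasing order. Then dim K = 2 and the simplices of K are:

  0-simplices (5): P, Q, R, S, T
  1-simplices (10): PQ, PR, PS, PT, QR, QS, QT, RS, RT, ST
  2-simplices (5): PQS, PQT, PRS, QRT, RST

Hence C_0 ≅ Z^5, C_1 ≅ Z^10, C_2 ≅ Z^5.

The boundary map ∂_1: C_1 → C_0 maps an edge to its endpoints' difference, ∂[p,q] = q − p. For instance
  ∂QR = R − Q.
The 5×10 boundary matrix has rank 4 and Smith normal form diag(1,1,1,1).

The boundary map ∂_2: C_2 → C_1 sends each 2-simplex [p,q,r] to [q,r] − [p,r] + [p,q]. For instance
  ∂RST = ST − RT + RS,
  ∂PRS = RS − PS + PR.
This gives a 10×5 integer matrix of rank 5; reducing to Smith normal form yields diagonal entries (1,1,1,1,1).

From H_k ≅ ker(∂_k) / im(∂_{k+1}) we obtain:

  H_0: rank C_0 − rank ∂_1 = 5 − 4 = 1, and the invariant factors of ∂_1 are all 1, so H_0 ≅ Z.
  H_1: rank ker ∂_1 − rank ∂_2 = (10 − 4) − 5 = 1, and the invariant factors of ∂_2 are all 1, so H_1 ≅ Z.
  H_2: rank ker ∂_2 − rank ∂_3 = (5 − 5) − 0 = 0, and there is no ∂_3, so H_2 ≅ 0.

H_0 ≅ Z,  H_1 ≅ Z,  H_2 = 0.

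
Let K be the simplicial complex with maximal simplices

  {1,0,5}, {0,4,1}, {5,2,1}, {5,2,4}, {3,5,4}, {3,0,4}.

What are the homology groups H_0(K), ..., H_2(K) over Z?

H_0 ≅ Z,  H_1 ≅ Z,  H_2 = 0.

Order the vertices as 0 < 1 < 2 < 3 < 4 < 5. Listing each simplex with vertices in this order, K has dimension 2 with simplices:

  0-simplices (6): [0], [1], [2], [3], [4], [5]
  1-simplices (12): [0,1], [0,3], [0,4], [0,5], [1,2], [1,4], [1,5], [2,4], [2,5], [3,4], [3,5], [4,5]
  2-simplices (6): [0,1,4], [0,1,5], [0,3,4], [1,2,5], [2,4,5], [3,4,5]

so the chain groups are C_0 ≅ Z^6, C_1 ≅ Z^12, C_2 ≅ Z^6.

Boundary ∂_1: C_1 → C_0 maps an edge to its endpoints' difference, ∂[p,q] = q − p. For instance
  ∂[4,5] = [5] − [4].
The 6×12 boundary matrix has rank 5 and Smith normal form diag(1,1,1,1,1).

The boundary map ∂_2: C_2 → C_1 maps a triangle to the signed sum of its edges. For instance
  ∂[0,1,4] = [1,4] − [0,4] + [0,1],
  ∂[1,2,5] = [2,5] − [1,5] + [1,2].
The resulting 12×6 matrix has rank 6, and its Smith normal form has invariant factors (1,1,1,1,1,1).

From H_k ≅ ker(∂_k) / im(∂_{k+1}) we obtain:

  H_0: rank C_0 − rank ∂_1 = 6 − 5 = 1, and the invariant factors of ∂_1 are all 1, so H_0 ≅ Z.
  H_1: rank ker ∂_1 − rank ∂_2 = (12 − 5) − 6 = 1, and the invariant factors of ∂_2 are all 1, so H_1 ≅ Z.
  H_2: rank ker ∂_2 − rank ∂_3 = (6 − 6) − 0 = 0, and there is no ∂_3, so H_2 ≅ 0.

(K is a triangulation of the cylinder S^1 x I.)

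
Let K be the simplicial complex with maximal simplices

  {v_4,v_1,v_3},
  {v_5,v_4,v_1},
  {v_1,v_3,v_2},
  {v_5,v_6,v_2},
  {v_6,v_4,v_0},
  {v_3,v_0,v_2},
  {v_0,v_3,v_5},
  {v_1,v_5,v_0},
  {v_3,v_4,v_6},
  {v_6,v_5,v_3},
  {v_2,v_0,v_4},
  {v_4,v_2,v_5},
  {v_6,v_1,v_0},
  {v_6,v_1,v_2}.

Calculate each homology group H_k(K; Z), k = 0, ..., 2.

K has 7 vertices, 21 edges, 14 triangles.
rank ∂_0 = 0, rank ∂_1 = 6 ⇒ b_0 = 7 − 0 − 6 = 1; all invariant factors of ∂_1 are 1 so no torsion. So H_0 ≅ Z.
rank ∂_1 = 6, rank ∂_2 = 13 ⇒ b_1 = 21 − 6 − 13 = 2; all invariant factors of ∂_2 are 1 so no torsion. So H_1 ≅ Z^2.
rank ∂_2 = 13, rank ∂_3 = 0 ⇒ b_2 = 14 − 13 − 0 = 1. So H_2 ≅ Z.

H_0 = Z,  H_1 = Z^2,  H_2 = Z.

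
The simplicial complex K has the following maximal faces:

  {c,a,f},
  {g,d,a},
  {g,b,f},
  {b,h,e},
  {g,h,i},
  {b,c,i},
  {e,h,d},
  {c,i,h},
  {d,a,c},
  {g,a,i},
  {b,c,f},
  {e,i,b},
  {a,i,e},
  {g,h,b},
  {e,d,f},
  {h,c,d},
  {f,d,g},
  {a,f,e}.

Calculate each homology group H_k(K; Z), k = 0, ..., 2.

H_0 = Z,  H_1 = Z ⊕ Z/2Z,  H_2 = 0.

Fix the vertex order a < b < c < d < e < f < g < h < i and write every simplex with vertices in increasing order. Then dim K = 2 and the simplices of K are:

  0-simplices (9): a, b, c, d, e, f, g, h, i
  1-simplices (27): ac, ad, ae, af, ag, ai, bc, be, bf, bg, bh, bi, cd, cf, ch, ci, de, df, dg, dh, ef, eh, ei, fg, gh, gi, hi
  2-simplices (18): acd, acf, adg, aef, aei, agi, bcf, bci, beh, bei, bfg, bgh, cdh, chi, def, deh, dfg, ghi

Hence C_0 ≅ Z^9, C_1 ≅ Z^27, C_2 ≅ Z^18.

Boundary ∂_1: C_1 → C_0 sends each edge [p,q] (with p < q) to q − p.
The 9×27 boundary matrix has rank 8 and Smith normal form diag(1,1,1,1,1,1,1,1).

Boundary ∂_2: C_2 → C_1 acts by ∂[p,q,r] = [q,r] − [p,r] + [p,q]. For instance
  ∂acf = cf − af + ac,
  ∂adg = dg − ag + ad.
As a 27×18 matrix over Z this has rank 18, with invariant factors (1,1,1,1,1,1,1,1,1,1,1,1,1,1,1,1,1,2).

Now H_k = ker ∂_k / im ∂_{k+1}, so:

  H_0: rank C_0 − rank ∂_1 = 9 − 8 = 1, and the invariant factors of ∂_1 are all 1, so H_0 = Z.
  H_1: rank ker ∂_1 − rank ∂_2 = (27 − 8) − 18 = 1, and ∂_2 has invariant factor 2 > 1, so H_1 = Z ⊕ Z/2Z.
  H_2: rank ker ∂_2 − rank ∂_3 = (18 − 18) − 0 = 0, and there is no ∂_3, so H_2 = 0.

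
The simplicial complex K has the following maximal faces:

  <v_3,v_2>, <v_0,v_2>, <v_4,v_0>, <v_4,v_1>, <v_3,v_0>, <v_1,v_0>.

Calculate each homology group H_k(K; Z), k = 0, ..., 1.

H_0 ≅ Z,  H_1 ≅ Z^2.

We work with the vertex ordering v_0 < v_1 < v_2 < v_3 < v_4. The simplices of K, each written with vertices in increasing order, are:

  0-simplices (5): [v_0], [v_1], [v_2], [v_3], [v_4]
  1-simplices (6): [v_0,v_1], [v_0,v_2], [v_0,v_3], [v_0,v_4], [v_1,v_4], [v_2,v_3]

Hence C_0 ≅ Z^5, C_1 ≅ Z^6.

Boundary ∂_1: C_1 → C_0 maps an edge to its endpoints' difference, ∂[p,q] = q − p.
This gives a 5×6 integer matrix of rank 4; reducing to Smith normal form yields diagonal entries (1,1,1,1).

Now H_k = ker ∂_k / im ∂_{k+1}, so:

  H_0: rank C_0 − rank ∂_1 = 5 − 4 = 1, and the invariant factors of ∂_1 are all 1, so H_0 = Z.
  H_1: rank ker ∂_1 − rank ∂_2 = (6 − 4) − 0 = 2, and there is no ∂_2, so H_1 = Z^2.

As a check, the Euler characteristic is 5 − 6 = -1, which agrees with 1 − 2 = -1.
(K is a triangulation of a wedge of 2 circles.)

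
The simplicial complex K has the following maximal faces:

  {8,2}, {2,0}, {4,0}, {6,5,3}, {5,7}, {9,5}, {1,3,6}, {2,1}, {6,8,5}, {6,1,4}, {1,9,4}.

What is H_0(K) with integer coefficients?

Order the vertices as 0 < 1 < 2 < 3 < 4 < 5 < 6 < 7 < 8 < 9. Listing each simplex with vertices in this order, K has dimension 2 with simplices:

  0-simplices (10): [0], [1], [2], [3], [4], [5], [6], [7], [8], [9]
  1-simplices (17): [0,2], [0,4], [1,2], [1,3], [1,4], [1,6], [1,9], [2,8], [3,5], [3,6], [4,6], [4,9], [5,6], [5,7], [5,8], [5,9], [6,8]
  2-simplices (5): [1,3,6], [1,4,6], [1,4,9], [3,5,6], [5,6,8]

giving chain groups C_0 ≅ Z^10, C_1 ≅ Z^17, C_2 ≅ Z^5.

∂_1: C_1 → C_0 sends each edge [p,q] (with p < q) to q − p. For instance
  ∂[1,2] = [2] − [1].
As a 10×17 matrix over Z this has rank 9, with invariant factors (1,1,1,1,1,1,1,1,1).

The boundary map ∂_2: C_2 → C_1 acts by ∂[p,q,r] = [q,r] − [p,r] + [p,q]. For instance
  ∂[1,4,9] = [4,9] − [1,9] + [1,4],
  ∂[5,6,8] = [6,8] − [5,8] + [5,6].
The resulting 17×5 matrix has rank 5, and its Smith normal form has invariant factors (1,1,1,1,1).

Reading off H_k = ker ∂_k / im ∂_{k+1}:

  H_0: rank C_0 − rank ∂_1 = 10 − 9 = 1, and the invariant factors of ∂_1 are all 1, so H_0 ≅ Z.

H_0 = Z.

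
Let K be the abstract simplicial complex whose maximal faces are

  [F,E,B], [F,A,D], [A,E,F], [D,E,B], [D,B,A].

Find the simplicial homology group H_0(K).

H_0 ≅ Z.

Order the vertices as A < B < D < E < F. Listing each simplex with vertices in this order, K has dimension 2 with simplices:

  0-simplices (5): A, B, D, E, F
  1-simplices (10): AB, AD, AE, AF, BD, BE, BF, DE, DF, EF
  2-simplices (5): ABD, ADF, AEF, BDE, BEF

Hence C_0 ≅ Z^5, C_1 ≅ Z^10, C_2 ≅ Z^5.

The boundary map ∂_1: C_1 → C_0 is given by ∂[p,q] = [q] − [p].
This gives a 5×10 integer matrix of rank 4; reducing to Smith normal form yields diagonal entries (1,1,1,1).

The boundary map ∂_2: C_2 → C_1 maps a triangle to the signed sum of its edges. For instance
  ∂BDE = DE − BE + BD,
  ∂ADF = DF − AF + AD.
This gives a 10×5 integer matrix of rank 5; reducing to Smith normal form yields diagonal entries (1,1,1,1,1).

Computing H_k = (kernel of ∂_k) / (image of ∂_{k+1}):

  H_0: rank C_0 − rank ∂_1 = 5 − 4 = 1, and the invariant factors of ∂_1 are all 1, so H_0 = Z.

(K is a triangulation of the Möbius band.)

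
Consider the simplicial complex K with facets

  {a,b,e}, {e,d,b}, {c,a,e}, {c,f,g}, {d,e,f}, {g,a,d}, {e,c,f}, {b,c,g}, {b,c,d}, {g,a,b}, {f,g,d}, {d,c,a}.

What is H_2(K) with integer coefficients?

H_2 = 0.

Fix the vertex order a < b < c < d < e < f < g and write every simplex with vertices in increasing order. Then dim K = 2 and the simplices of K are:

  0-simplices (7): a, b, c, d, e, f, g
  1-simplices (18): ab, ac, ad, ae, ag, bc, bd, be, bg, cd, ce, cf, cg, de, df, dg, ef, fg
  2-simplices (12): abe, abg, acd, ace, adg, bcd, bcg, bde, cef, cfg, def, dfg

giving chain groups C_0 ≅ Z^7, C_1 ≅ Z^18, C_2 ≅ Z^12.

Boundary ∂_1: C_1 → C_0 sends each edge [p,q] (with p < q) to q − p. For instance
  ∂ab = b − a.
This gives a 7×18 integer matrix of rank 6; reducing to Smith normal form yields diagonal entries (1,1,1,1,1,1).

∂_2: C_2 → C_1 sends each 2-simplex [p,q,r] to [q,r] − [p,r] + [p,q]. For instance
  ∂abg = bg − ag + ab,
  ∂bde = de − be + bd.
This gives a 18×12 integer matrix of rank 12; reducing to Smith normal form yields diagonal entries (1,1,1,1,1,1,1,1,1,1,1,2).

From H_k ≅ ker(∂_k) / im(∂_{k+1}) we obtain:

  H_2: rank ker ∂_2 − rank ∂_3 = (12 − 12) − 0 = 0, and there is no ∂_3, so H_2 = 0.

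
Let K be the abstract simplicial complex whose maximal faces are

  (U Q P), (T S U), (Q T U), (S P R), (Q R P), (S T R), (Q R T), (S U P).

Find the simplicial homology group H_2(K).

H_2 = Z.

We work with the vertex ordering P < Q < R < S < T < U. The simplices of K, each written with vertices in increasing order, are:

  0-simplices (6): P, Q, R, S, T, U
  1-simplices (12): PQ, PR, PS, PU, QR, QT, QU, RS, RT, ST, SU, TU
  2-simplices (8): PQR, PQU, PRS, PSU, QRT, QTU, RST, STU

giving chain groups C_0 ≅ Z^6, C_1 ≅ Z^12, C_2 ≅ Z^8.

∂_1: C_1 → C_0 sends each edge [p,q] (with p < q) to q − p. For instance
  ∂QU = U − Q.
The resulting 6×12 matrix has rank 5, and its Smith normal form has invariant factors (1,1,1,1,1).

The boundary map ∂_2: C_2 → C_1 acts by ∂[p,q,r] = [q,r] − [p,r] + [p,q]. For instance
  ∂QTU = TU − QU + QT,
  ∂RST = ST − RT + RS.
As a 12×8 matrix over Z this has rank 7, with invariant factors (1,1,1,1,1,1,1).

From H_k ≅ ker(∂_k) / im(∂_{k+1}) we obtain:

  H_2: rank ker ∂_2 − rank ∂_3 = (8 − 7) − 0 = 1, and there is no ∂_3, so H_2 ≅ Z.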